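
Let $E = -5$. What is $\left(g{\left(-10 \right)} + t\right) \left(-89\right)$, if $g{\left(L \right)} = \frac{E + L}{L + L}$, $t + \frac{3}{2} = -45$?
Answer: $\frac{16287}{4} \approx 4071.8$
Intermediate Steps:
$t = - \frac{93}{2}$ ($t = - \frac{3}{2} - 45 = - \frac{93}{2} \approx -46.5$)
$g{\left(L \right)} = \frac{-5 + L}{2 L}$ ($g{\left(L \right)} = \frac{-5 + L}{L + L} = \frac{-5 + L}{2 L}$)
$\left(g{\left(-10 \right)} + t\right) \left(-89\right) = \left(\frac{-5 - 10}{2 \left(-10\right)} - \frac{93}{2}\right) \left(-89\right) = \left(\frac{1}{2} \left(- \frac{1}{10}\right) \left(-15\right) - \frac{93}{2}\right) \left(-89\right) = \left(\frac{3}{4} - \frac{93}{2}\right) \left(-89\right) = \left(- \frac{183}{4}\right) \left(-89\right) = \frac{16287}{4}$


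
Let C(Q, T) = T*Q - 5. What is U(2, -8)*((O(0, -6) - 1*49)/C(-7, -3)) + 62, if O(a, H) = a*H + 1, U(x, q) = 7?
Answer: 41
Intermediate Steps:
C(Q, T) = -5 + Q*T (C(Q, T) = Q*T - 5 = -5 + Q*T)
O(a, H) = 1 + H*a (O(a, H) = H*a + 1 = 1 + H*a)
U(2, -8)*((O(0, -6) - 1*49)/C(-7, -3)) + 62 = 7*(((1 - 6*0) - 1*49)/(-5 - 7*(-3))) + 62 = 7*(((1 + 0) - 49)/(-5 + 21)) + 62 = 7*((1 - 49)/16) + 62 = 7*(-48*1/16) + 62 = 7*(-3) + 62 = -21 + 62 = 41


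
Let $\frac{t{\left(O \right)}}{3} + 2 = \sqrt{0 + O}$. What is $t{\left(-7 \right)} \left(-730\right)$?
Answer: $4380 - 2190 i \sqrt{7} \approx 4380.0 - 5794.2 i$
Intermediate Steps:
$t{\left(O \right)} = -6 + 3 \sqrt{O}$ ($t{\left(O \right)} = -6 + 3 \sqrt{0 + O} = -6 + 3 \sqrt{O}$)
$t{\left(-7 \right)} \left(-730\right) = \left(-6 + 3 \sqrt{-7}\right) \left(-730\right) = \left(-6 + 3 i \sqrt{7}\right) \left(-730\right) = 4380 - 2190 i \sqrt{7}$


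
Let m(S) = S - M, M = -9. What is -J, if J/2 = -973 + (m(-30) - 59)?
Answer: 2106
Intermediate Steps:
m(S) = 9 + S (m(S) = S - 1*(-9) = S + 9 = 9 + S)
J = -2106 (J = 2*(-973 + ((9 - 30) - 59)) = 2*(-973 + (-21 - 59)) = 2*(-973 - 80) = 2*(-1053) = -2106)
-J = -1*(-2106) = 2106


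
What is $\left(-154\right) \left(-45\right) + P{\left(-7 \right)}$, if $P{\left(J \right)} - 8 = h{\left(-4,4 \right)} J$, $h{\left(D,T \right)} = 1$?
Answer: $6931$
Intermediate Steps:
$P{\left(J \right)} = 8 + J$ ($P{\left(J \right)} = 8 + 1 J = 8 + J$)
$\left(-154\right) \left(-45\right) + P{\left(-7 \right)} = \left(-154\right) \left(-45\right) + \left(8 - 7\right) = 6930 + 1 = 6931$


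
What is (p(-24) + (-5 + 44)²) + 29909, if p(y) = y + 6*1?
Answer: 31412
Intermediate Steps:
p(y) = 6 + y (p(y) = y + 6 = 6 + y)
(p(-24) + (-5 + 44)²) + 29909 = ((6 - 24) + (-5 + 44)²) + 29909 = (-18 + 39²) + 29909 = (-18 + 1521) + 29909 = 1503 + 29909 = 31412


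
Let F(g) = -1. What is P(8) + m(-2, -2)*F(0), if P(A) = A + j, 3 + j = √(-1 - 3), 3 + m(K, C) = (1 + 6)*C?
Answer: 22 + 2*I ≈ 22.0 + 2.0*I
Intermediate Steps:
m(K, C) = -3 + 7*C (m(K, C) = -3 + (1 + 6)*C = -3 + 7*C)
j = -3 + 2*I (j = -3 + √(-1 - 3) = -3 + √(-4) = -3 + 2*I ≈ -3.0 + 2.0*I)
P(A) = -3 + A + 2*I (P(A) = A + (-3 + 2*I) = -3 + A + 2*I)
P(8) + m(-2, -2)*F(0) = (-3 + 8 + 2*I) + (-3 + 7*(-2))*(-1) = (5 + 2*I) + (-3 - 14)*(-1) = (5 + 2*I) - 17*(-1) = (5 + 2*I) + 17 = 22 + 2*I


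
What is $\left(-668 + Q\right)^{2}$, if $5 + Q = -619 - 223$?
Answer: $2295225$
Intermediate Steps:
$Q = -847$ ($Q = -5 - 842 = -847$)
$\left(-668 + Q\right)^{2} = \left(-668 - 847\right)^{2} = \left(-1515\right)^{2} = 2295225$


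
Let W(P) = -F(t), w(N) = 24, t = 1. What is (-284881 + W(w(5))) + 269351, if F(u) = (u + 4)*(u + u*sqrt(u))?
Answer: -15540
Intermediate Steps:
F(u) = (4 + u)*(u + u**(3/2))
W(P) = -10 (W(P) = -(1**2 + 1**(5/2) + 4*1 + 4*1**(3/2)) = -(1 + 1 + 4 + 4*1) = -(1 + 1 + 4 + 4) = -1*10 = -10)
(-284881 + W(w(5))) + 269351 = (-284881 - 10) + 269351 = -284891 + 269351 = -15540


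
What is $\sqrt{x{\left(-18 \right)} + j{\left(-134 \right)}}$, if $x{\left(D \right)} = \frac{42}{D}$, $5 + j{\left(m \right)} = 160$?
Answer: $\frac{\sqrt{1374}}{3} \approx 12.356$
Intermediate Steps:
$j{\left(m \right)} = 155$ ($j{\left(m \right)} = -5 + 160 = 155$)
$\sqrt{x{\left(-18 \right)} + j{\left(-134 \right)}} = \sqrt{\frac{42}{-18} + 155} = \sqrt{42 \left(- \frac{1}{18}\right) + 155} = \sqrt{- \frac{7}{3} + 155} = \sqrt{\frac{458}{3}} = \frac{\sqrt{1374}}{3}$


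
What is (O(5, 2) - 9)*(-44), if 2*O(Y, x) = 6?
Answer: 264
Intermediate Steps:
O(Y, x) = 3 (O(Y, x) = (1/2)*6 = 3)
(O(5, 2) - 9)*(-44) = (3 - 9)*(-44) = -6*(-44) = 264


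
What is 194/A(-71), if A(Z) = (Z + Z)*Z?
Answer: 97/5041 ≈ 0.019242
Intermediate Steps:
A(Z) = 2*Z² (A(Z) = (2*Z)*Z = 2*Z²)
194/A(-71) = 194/((2*(-71)²)) = 194/((2*5041)) = 194/10082 = 194*(1/10082) = 97/5041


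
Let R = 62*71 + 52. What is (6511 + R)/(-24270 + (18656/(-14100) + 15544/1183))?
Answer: -45724872375/101158445162 ≈ -0.45201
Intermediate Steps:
R = 4454 (R = 4402 + 52 = 4454)
(6511 + R)/(-24270 + (18656/(-14100) + 15544/1183)) = (6511 + 4454)/(-24270 + (18656/(-14100) + 15544/1183)) = 10965/(-24270 + (18656*(-1/14100) + 15544*(1/1183))) = 10965/(-24270 + (-4664/3525 + 15544/1183)) = 10965/(-24270 + 49275088/4170075) = 10965/(-101158445162/4170075) = 10965*(-4170075/101158445162) = -45724872375/101158445162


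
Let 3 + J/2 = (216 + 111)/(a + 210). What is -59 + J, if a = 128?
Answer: -10658/169 ≈ -63.065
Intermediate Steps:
J = -687/169 (J = -6 + 2*((216 + 111)/(128 + 210)) = -6 + 2*(327/338) = -6 + 327/169 = -687/169 ≈ -4.0651)
-59 + J = -59 - 687/169 = -10658/169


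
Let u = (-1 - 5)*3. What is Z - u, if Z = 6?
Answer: 24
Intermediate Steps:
u = -18 (u = -6*3 = -18)
Z - u = 6 - 1*(-18) = 6 + 18 = 24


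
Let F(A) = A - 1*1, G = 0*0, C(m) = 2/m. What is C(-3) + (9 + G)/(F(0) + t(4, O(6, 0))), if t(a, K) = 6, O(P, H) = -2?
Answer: 17/15 ≈ 1.1333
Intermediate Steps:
G = 0
F(A) = -1 + A (F(A) = A - 1 = -1 + A)
C(-3) + (9 + G)/(F(0) + t(4, O(6, 0))) = 2/(-3) + (9 + 0)/((-1 + 0) + 6) = 2*(-⅓) + 9/(-1 + 6) = -⅔ + 9/5 = 17/15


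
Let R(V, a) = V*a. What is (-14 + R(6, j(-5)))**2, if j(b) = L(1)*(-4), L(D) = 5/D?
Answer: 17956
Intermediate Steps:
j(b) = -20 (j(b) = (5/1)*(-4) = (5*1)*(-4) = 5*(-4) = -20)
(-14 + R(6, j(-5)))**2 = (-14 + 6*(-20))**2 = (-14 - 120)**2 = (-134)**2 = 17956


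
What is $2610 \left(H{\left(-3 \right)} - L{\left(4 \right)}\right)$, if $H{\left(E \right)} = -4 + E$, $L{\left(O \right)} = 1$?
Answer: $-20880$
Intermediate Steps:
$2610 \left(H{\left(-3 \right)} - L{\left(4 \right)}\right) = 2610 \left(\left(-4 - 3\right) - 1\right) = 2610 \left(-7 - 1\right) = 2610 \left(-8\right) = -20880$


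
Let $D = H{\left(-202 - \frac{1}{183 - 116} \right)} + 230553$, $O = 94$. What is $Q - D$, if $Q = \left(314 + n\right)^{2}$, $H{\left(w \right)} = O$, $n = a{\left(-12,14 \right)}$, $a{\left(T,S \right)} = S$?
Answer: $-123063$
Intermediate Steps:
$n = 14$
$H{\left(w \right)} = 94$
$Q = 107584$ ($Q = \left(314 + 14\right)^{2} = 328^{2} = 107584$)
$D = 230647$ ($D = 94 + 230553 = 230647$)
$Q - D = 107584 - 230647 = -123063$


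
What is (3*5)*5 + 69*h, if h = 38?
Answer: 2697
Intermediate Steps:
(3*5)*5 + 69*h = (3*5)*5 + 69*38 = 15*5 + 2622 = 75 + 2622 = 2697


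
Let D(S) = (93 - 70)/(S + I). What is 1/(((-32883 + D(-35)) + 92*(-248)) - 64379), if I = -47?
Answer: -82/9846419 ≈ -8.3279e-6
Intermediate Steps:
D(S) = 23/(-47 + S) (D(S) = (93 - 70)/(S - 47) = 23/(-47 + S))
1/(((-32883 + D(-35)) + 92*(-248)) - 64379) = 1/(((-32883 + 23/(-47 - 35)) + 92*(-248)) - 64379) = 1/(((-32883 + 23/(-82)) - 22816) - 64379) = 1/(((-32883 + 23*(-1/82)) - 22816) - 64379) = 1/(((-32883 - 23/82) - 22816) - 64379) = 1/((-2696429/82 - 22816) - 64379) = 1/(-4567341/82 - 64379) = 1/(-9846419/82) = -82/9846419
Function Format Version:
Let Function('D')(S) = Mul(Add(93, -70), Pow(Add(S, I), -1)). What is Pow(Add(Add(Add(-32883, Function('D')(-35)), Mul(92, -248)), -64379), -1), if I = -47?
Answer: Rational(-82, 9846419) ≈ -8.3279e-6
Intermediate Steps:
Function('D')(S) = Mul(23, Pow(Add(-47, S), -1)) (Function('D')(S) = Mul(Add(93, -70), Pow(Add(S, -47), -1)) = Mul(23, Pow(Add(-47, S), -1)))
Pow(Add(Add(Add(-32883, Function('D')(-35)), Mul(92, -248)), -64379), -1) = Pow(Add(Add(Add(-32883, Mul(23, Pow(Add(-47, -35), -1))), Mul(92, -248)), -64379), -1) = Pow(Add(Add(Add(-32883, Mul(23, Pow(-82, -1))), -22816), -64379), -1) = Pow(Add(Add(Add(-32883, Mul(23, Rational(-1, 82))), -22816), -64379), -1) = Pow(Add(Add(Add(-32883, Rational(-23, 82)), -22816), -64379), -1) = Pow(Add(Add(Rational(-2696429, 82), -22816), -64379), -1) = Pow(Add(Rational(-4567341, 82), -64379), -1) = Pow(Rational(-9846419, 82), -1) = Rational(-82, 9846419)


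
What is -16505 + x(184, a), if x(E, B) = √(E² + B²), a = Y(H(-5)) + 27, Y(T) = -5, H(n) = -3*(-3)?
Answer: -16505 + 2*√8585 ≈ -16320.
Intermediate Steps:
H(n) = 9
a = 22 (a = -5 + 27 = 22)
x(E, B) = √(B² + E²)
-16505 + x(184, a) = -16505 + √(22² + 184²) = -16505 + √(484 + 33856) = -16505 + √34340 = -16505 + 2*√8585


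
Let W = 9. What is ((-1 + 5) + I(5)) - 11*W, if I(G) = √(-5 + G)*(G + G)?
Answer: -95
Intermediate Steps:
I(G) = 2*G*√(-5 + G) (I(G) = √(-5 + G)*(2*G) = 2*G*√(-5 + G))
((-1 + 5) + I(5)) - 11*W = ((-1 + 5) + 2*5*√(-5 + 5)) - 11*9 = (4 + 2*5*√0) - 99 = (4 + 2*5*0) - 99 = (4 + 0) - 99 = 4 - 99 = -95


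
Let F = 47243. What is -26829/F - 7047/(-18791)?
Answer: -171222318/887743213 ≈ -0.19287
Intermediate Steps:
-26829/F - 7047/(-18791) = -26829/47243 - 7047/(-18791) = -26829*1/47243 - 7047*(-1/18791) = -26829/47243 + 7047/18791 = -171222318/887743213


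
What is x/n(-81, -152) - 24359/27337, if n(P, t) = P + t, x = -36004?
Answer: 978565701/6369521 ≈ 153.63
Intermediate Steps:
x/n(-81, -152) - 24359/27337 = -36004/(-81 - 152) - 24359/27337 = -36004/(-233) - 24359*1/27337 = -36004*(-1/233) - 24359/27337 = 36004/233 - 24359/27337 = 978565701/6369521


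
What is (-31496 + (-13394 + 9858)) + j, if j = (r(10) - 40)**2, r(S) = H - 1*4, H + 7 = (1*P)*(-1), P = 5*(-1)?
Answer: -32916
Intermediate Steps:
P = -5
H = -2 (H = -7 + (1*(-5))*(-1) = -7 - 5*(-1) = -7 + 5 = -2)
r(S) = -6 (r(S) = -2 - 1*4 = -2 - 4 = -6)
j = 2116 (j = (-6 - 40)**2 = (-46)**2 = 2116)
(-31496 + (-13394 + 9858)) + j = (-31496 + (-13394 + 9858)) + 2116 = (-31496 - 3536) + 2116 = -35032 + 2116 = -32916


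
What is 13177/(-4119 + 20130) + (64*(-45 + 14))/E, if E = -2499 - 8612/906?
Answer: 29363641753/18194147883 ≈ 1.6139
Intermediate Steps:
E = -1136353/453 (E = -2499 - 8612/906 = -2499 - 1*4306/453 = -2499 - 4306/453 = -1136353/453 ≈ -2508.5)
13177/(-4119 + 20130) + (64*(-45 + 14))/E = 13177/(-4119 + 20130) + (64*(-45 + 14))/(-1136353/453) = 13177/16011 + (64*(-31))*(-453/1136353) = 13177*(1/16011) - 1984*(-453/1136353) = 13177/16011 + 898752/1136353 = 29363641753/18194147883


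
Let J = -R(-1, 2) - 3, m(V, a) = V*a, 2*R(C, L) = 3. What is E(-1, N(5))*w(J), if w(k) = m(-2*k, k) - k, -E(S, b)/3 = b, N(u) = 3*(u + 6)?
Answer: 3564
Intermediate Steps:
R(C, L) = 3/2 (R(C, L) = (1/2)*3 = 3/2)
N(u) = 18 + 3*u (N(u) = 3*(6 + u) = 18 + 3*u)
E(S, b) = -3*b
J = -9/2 (J = -1*3/2 - 3 = -3/2 - 3 = -9/2 ≈ -4.5000)
w(k) = -k - 2*k**2 (w(k) = (-2*k)*k - k = -2*k**2 - k = -k - 2*k**2)
E(-1, N(5))*w(J) = (-3*(18 + 3*5))*(-9*(-1 - 2*(-9/2))/2) = (-3*(18 + 15))*(-9*(-1 + 9)/2) = (-3*33)*(-9/2*8) = -99*(-36) = 3564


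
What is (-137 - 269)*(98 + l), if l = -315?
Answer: 88102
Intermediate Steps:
(-137 - 269)*(98 + l) = (-137 - 269)*(98 - 315) = -406*(-217) = 88102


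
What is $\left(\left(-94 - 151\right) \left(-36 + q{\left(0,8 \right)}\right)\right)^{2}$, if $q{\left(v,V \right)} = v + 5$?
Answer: $57684025$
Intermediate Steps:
$q{\left(v,V \right)} = 5 + v$
$\left(\left(-94 - 151\right) \left(-36 + q{\left(0,8 \right)}\right)\right)^{2} = \left(\left(-94 - 151\right) \left(-36 + \left(5 + 0\right)\right)\right)^{2} = \left(- 245 \left(-36 + 5\right)\right)^{2} = \left(\left(-245\right) \left(-31\right)\right)^{2} = 7595^{2} = 57684025$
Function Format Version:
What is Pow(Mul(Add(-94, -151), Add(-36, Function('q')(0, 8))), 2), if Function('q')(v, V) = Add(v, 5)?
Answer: 57684025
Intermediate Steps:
Function('q')(v, V) = Add(5, v)
Pow(Mul(Add(-94, -151), Add(-36, Function('q')(0, 8))), 2) = Pow(Mul(Add(-94, -151), Add(-36, Add(5, 0))), 2) = Pow(Mul(-245, Add(-36, 5)), 2) = Pow(Mul(-245, -31), 2) = Pow(7595, 2) = 57684025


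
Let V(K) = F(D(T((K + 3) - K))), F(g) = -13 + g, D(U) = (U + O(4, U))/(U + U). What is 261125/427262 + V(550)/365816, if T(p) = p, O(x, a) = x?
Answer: 2368230919/3875188656 ≈ 0.61113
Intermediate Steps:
D(U) = (4 + U)/(2*U) (D(U) = (U + 4)/(U + U) = (4 + U)/((2*U)) = (4 + U)*(1/(2*U)) = (4 + U)/(2*U))
V(K) = -71/6 (V(K) = -13 + (4 + ((K + 3) - K))/(2*((K + 3) - K)) = -13 + (4 + ((3 + K) - K))/(2*((3 + K) - K)) = -13 + (½)*(4 + 3)/3 = -13 + (½)*(⅓)*7 = -13 + 7/6 = -71/6)
261125/427262 + V(550)/365816 = 261125/427262 - 71/6/365816 = 261125*(1/427262) - 71/6*1/365816 = 261125/427262 - 71/2194896 = 2368230919/3875188656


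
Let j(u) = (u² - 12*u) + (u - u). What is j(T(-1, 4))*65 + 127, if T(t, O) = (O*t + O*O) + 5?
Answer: 5652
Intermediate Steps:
T(t, O) = 5 + O² + O*t (T(t, O) = (O*t + O²) + 5 = (O² + O*t) + 5 = 5 + O² + O*t)
j(u) = u² - 12*u (j(u) = (u² - 12*u) + 0 = u² - 12*u)
j(T(-1, 4))*65 + 127 = ((5 + 4² + 4*(-1))*(-12 + (5 + 4² + 4*(-1))))*65 + 127 = ((5 + 16 - 4)*(-12 + (5 + 16 - 4)))*65 + 127 = (17*(-12 + 17))*65 + 127 = (17*5)*65 + 127 = 85*65 + 127 = 5525 + 127 = 5652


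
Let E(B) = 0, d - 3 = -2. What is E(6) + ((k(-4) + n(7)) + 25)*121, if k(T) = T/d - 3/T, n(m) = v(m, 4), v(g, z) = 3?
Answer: 11979/4 ≈ 2994.8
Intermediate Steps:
d = 1 (d = 3 - 2 = 1)
n(m) = 3
k(T) = T - 3/T (k(T) = T/1 - 3/T = T*1 - 3/T = T - 3/T)
E(6) + ((k(-4) + n(7)) + 25)*121 = 0 + (((-4 - 3/(-4)) + 3) + 25)*121 = 0 + (((-4 - 3*(-¼)) + 3) + 25)*121 = 0 + (((-4 + ¾) + 3) + 25)*121 = 0 + ((-13/4 + 3) + 25)*121 = 0 + (-¼ + 25)*121 = 0 + (99/4)*121 = 0 + 11979/4 = 11979/4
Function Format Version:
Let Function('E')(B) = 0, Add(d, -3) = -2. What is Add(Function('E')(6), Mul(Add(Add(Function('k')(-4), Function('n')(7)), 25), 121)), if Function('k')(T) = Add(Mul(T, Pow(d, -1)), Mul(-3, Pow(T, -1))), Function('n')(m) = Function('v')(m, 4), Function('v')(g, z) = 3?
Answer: Rational(11979, 4) ≈ 2994.8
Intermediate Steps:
d = 1 (d = Add(3, -2) = 1)
Function('n')(m) = 3
Function('k')(T) = Add(T, Mul(-3, Pow(T, -1))) (Function('k')(T) = Add(Mul(T, Pow(1, -1)), Mul(-3, Pow(T, -1))) = Add(Mul(T, 1), Mul(-3, Pow(T, -1))) = Add(T, Mul(-3, Pow(T, -1))))
Add(Function('E')(6), Mul(Add(Add(Function('k')(-4), Function('n')(7)), 25), 121)) = Add(0, Mul(Add(Add(Add(-4, Mul(-3, Pow(-4, -1))), 3), 25), 121)) = Add(0, Mul(Add(Add(Add(-4, Mul(-3, Rational(-1, 4))), 3), 25), 121)) = Add(0, Mul(Add(Add(Add(-4, Rational(3, 4)), 3), 25), 121)) = Add(0, Mul(Add(Add(Rational(-13, 4), 3), 25), 121)) = Add(0, Mul(Add(Rational(-1, 4), 25), 121)) = Add(0, Mul(Rational(99, 4), 121)) = Add(0, Rational(11979, 4)) = Rational(11979, 4)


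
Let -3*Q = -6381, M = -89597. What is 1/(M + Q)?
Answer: -1/87470 ≈ -1.1432e-5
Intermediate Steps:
Q = 2127 (Q = -⅓*(-6381) = 2127)
1/(M + Q) = 1/(-89597 + 2127) = 1/(-87470) = -1/87470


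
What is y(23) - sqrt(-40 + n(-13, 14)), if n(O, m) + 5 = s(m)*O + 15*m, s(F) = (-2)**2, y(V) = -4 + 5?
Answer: 1 - sqrt(113) ≈ -9.6301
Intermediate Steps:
y(V) = 1
s(F) = 4
n(O, m) = -5 + 4*O + 15*m (n(O, m) = -5 + (4*O + 15*m) = -5 + 4*O + 15*m)
y(23) - sqrt(-40 + n(-13, 14)) = 1 - sqrt(-40 + (-5 + 4*(-13) + 15*14)) = 1 - sqrt(-40 + (-5 - 52 + 210)) = 1 - sqrt(-40 + 153) = 1 - sqrt(113)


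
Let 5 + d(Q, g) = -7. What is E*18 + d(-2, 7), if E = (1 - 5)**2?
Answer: 276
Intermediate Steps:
E = 16 (E = (-4)**2 = 16)
d(Q, g) = -12 (d(Q, g) = -5 - 7 = -12)
E*18 + d(-2, 7) = 16*18 - 12 = 288 - 12 = 276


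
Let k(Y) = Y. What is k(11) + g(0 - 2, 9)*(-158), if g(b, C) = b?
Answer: 327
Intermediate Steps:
k(11) + g(0 - 2, 9)*(-158) = 11 + (0 - 2)*(-158) = 11 - 2*(-158) = 11 + 316 = 327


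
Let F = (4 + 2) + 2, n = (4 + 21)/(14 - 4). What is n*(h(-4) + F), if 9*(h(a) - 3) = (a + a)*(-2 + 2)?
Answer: 55/2 ≈ 27.500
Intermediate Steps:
h(a) = 3 (h(a) = 3 + ((a + a)*(-2 + 2))/9 = 3 + ((2*a)*0)/9 = 3 + (⅑)*0 = 3 + 0 = 3)
n = 5/2 (n = 25/10 = 25*(⅒) = 5/2 ≈ 2.5000)
F = 8 (F = 6 + 2 = 8)
n*(h(-4) + F) = 5*(3 + 8)/2 = (5/2)*11 = 55/2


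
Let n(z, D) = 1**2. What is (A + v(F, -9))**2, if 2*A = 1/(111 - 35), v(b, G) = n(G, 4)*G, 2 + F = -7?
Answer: 1868689/23104 ≈ 80.882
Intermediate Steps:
n(z, D) = 1
F = -9 (F = -2 - 7 = -9)
v(b, G) = G (v(b, G) = 1*G = G)
A = 1/152 (A = 1/(2*(111 - 35)) = (1/2)/76 = (1/2)*(1/76) = 1/152 ≈ 0.0065789)
(A + v(F, -9))**2 = (1/152 - 9)**2 = (-1367/152)**2 = 1868689/23104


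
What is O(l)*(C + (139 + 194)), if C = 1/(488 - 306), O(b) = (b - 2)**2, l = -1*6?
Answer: 1939424/91 ≈ 21312.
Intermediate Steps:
l = -6
O(b) = (-2 + b)**2
C = 1/182 ≈ 0.0054945
O(l)*(C + (139 + 194)) = (-2 - 6)**2*(1/182 + (139 + 194)) = (-8)**2*(1/182 + 333) = 64*(60607/182) = 1939424/91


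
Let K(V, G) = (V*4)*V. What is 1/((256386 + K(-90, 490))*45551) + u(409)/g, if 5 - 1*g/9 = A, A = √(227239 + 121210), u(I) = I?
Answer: -4483488522509/6875010603222696 - 409*√348449/3135816 ≈ -0.077644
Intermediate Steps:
K(V, G) = 4*V² (K(V, G) = (4*V)*V = 4*V²)
A = √348449 ≈ 590.30
g = 45 - 9*√348449 ≈ -5267.7
1/((256386 + K(-90, 490))*45551) + u(409)/g = 1/((256386 + 4*(-90)²)*45551) + 409/(45 - 9*√348449) = (1/45551)/(256386 + 4*8100) + 409/(45 - 9*√348449) = (1/45551)/(256386 + 32400) + 409/(45 - 9*√348449) = (1/45551)/288786 + 409/(45 - 9*√348449) = (1/288786)*(1/45551) + 409/(45 - 9*√348449) = 1/13154491086 + 409/(45 - 9*√348449)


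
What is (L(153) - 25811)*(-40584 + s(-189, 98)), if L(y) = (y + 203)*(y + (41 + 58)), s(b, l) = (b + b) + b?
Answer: -2629590051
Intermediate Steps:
s(b, l) = 3*b (s(b, l) = 2*b + b = 3*b)
L(y) = (99 + y)*(203 + y) (L(y) = (203 + y)*(y + 99) = (203 + y)*(99 + y) = (99 + y)*(203 + y))
(L(153) - 25811)*(-40584 + s(-189, 98)) = ((20097 + 153**2 + 302*153) - 25811)*(-40584 + 3*(-189)) = ((20097 + 23409 + 46206) - 25811)*(-40584 - 567) = (89712 - 25811)*(-41151) = 63901*(-41151) = -2629590051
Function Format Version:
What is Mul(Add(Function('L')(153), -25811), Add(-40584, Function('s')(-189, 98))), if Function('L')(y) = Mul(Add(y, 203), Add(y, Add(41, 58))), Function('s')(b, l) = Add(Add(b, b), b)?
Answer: -2629590051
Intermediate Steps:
Function('s')(b, l) = Mul(3, b) (Function('s')(b, l) = Add(Mul(2, b), b) = Mul(3, b))
Function('L')(y) = Mul(Add(99, y), Add(203, y)) (Function('L')(y) = Mul(Add(203, y), Add(y, 99)) = Mul(Add(203, y), Add(99, y)) = Mul(Add(99, y), Add(203, y)))
Mul(Add(Function('L')(153), -25811), Add(-40584, Function('s')(-189, 98))) = Mul(Add(Add(20097, Pow(153, 2), Mul(302, 153)), -25811), Add(-40584, Mul(3, -189))) = Mul(Add(Add(20097, 23409, 46206), -25811), Add(-40584, -567)) = Mul(Add(89712, -25811), -41151) = Mul(63901, -41151) = -2629590051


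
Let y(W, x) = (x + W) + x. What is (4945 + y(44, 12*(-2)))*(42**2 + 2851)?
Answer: 22802715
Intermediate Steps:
y(W, x) = W + 2*x (y(W, x) = (W + x) + x = W + 2*x)
(4945 + y(44, 12*(-2)))*(42**2 + 2851) = (4945 + (44 + 2*(12*(-2))))*(42**2 + 2851) = (4945 + (44 + 2*(-24)))*(1764 + 2851) = (4945 + (44 - 48))*4615 = (4945 - 4)*4615 = 4941*4615 = 22802715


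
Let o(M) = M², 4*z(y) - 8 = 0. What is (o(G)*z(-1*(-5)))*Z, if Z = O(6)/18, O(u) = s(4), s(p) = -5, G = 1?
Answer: -5/9 ≈ -0.55556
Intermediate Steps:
z(y) = 2 (z(y) = 2 + (¼)*0 = 2 + 0 = 2)
O(u) = -5
Z = -5/18 ≈ -0.27778
(o(G)*z(-1*(-5)))*Z = (1²*2)*(-5/18) = (1*2)*(-5/18) = 2*(-5/18) = -5/9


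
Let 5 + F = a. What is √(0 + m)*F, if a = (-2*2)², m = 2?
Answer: 11*√2 ≈ 15.556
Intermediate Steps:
a = 16 (a = (-4)² = 16)
F = 11 (F = -5 + 16 = 11)
√(0 + m)*F = √(0 + 2)*11 = √2*11 = 11*√2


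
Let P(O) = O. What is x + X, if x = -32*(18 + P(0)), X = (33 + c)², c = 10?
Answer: 1273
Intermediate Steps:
X = 1849 (X = (33 + 10)² = 43² = 1849)
x = -576 (x = -32*(18 + 0) = -32*18 = -576)
x + X = -576 + 1849 = 1273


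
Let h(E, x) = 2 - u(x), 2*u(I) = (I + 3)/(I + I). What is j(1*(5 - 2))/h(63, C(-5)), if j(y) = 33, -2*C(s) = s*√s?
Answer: -3300*I/(-175*I + 6*√5) ≈ 18.747 - 1.4372*I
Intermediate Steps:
C(s) = -s^(3/2)/2 (C(s) = -s*√s/2 = -s^(3/2)/2)
u(I) = (3 + I)/(4*I) (u(I) = ((I + 3)/(I + I))/2 = ((3 + I)/((2*I)))/2 = ((3 + I)*(1/(2*I)))/2 = ((3 + I)/(2*I))/2 = (3 + I)/(4*I))
h(E, x) = 2 - (3 + x)/(4*x)
j(1*(5 - 2))/h(63, C(-5)) = 33/(((-3 + 7*(-(-5)*I*√5/2))/(4*((-(-5)*I*√5/2))))) = 33/(((-3 + 7*(5*I*√5/2))/(4*((5*I*√5/2))))) = 33/(((-2*I*√5/25)*(-3 + 35*I*√5/2)/4)) = 33/((-I*√5*(-3 + 35*I*√5/2)/50)) = 33*(10*I*√5/(-3 + 35*I*√5/2)) = 330*I*√5/(-3 + 35*I*√5/2)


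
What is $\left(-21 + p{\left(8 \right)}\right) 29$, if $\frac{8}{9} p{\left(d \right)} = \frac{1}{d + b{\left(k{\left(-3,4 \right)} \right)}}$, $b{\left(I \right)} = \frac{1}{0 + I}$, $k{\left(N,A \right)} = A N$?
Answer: $- \frac{114927}{190} \approx -604.88$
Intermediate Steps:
$b{\left(I \right)} = \frac{1}{I}$
$p{\left(d \right)} = \frac{9}{8 \left(- \frac{1}{12} + d\right)}$ ($p{\left(d \right)} = \frac{9}{8 \left(d + \frac{1}{4 \left(-3\right)}\right)} = \frac{9}{8 \left(d + \frac{1}{-12}\right)} = \frac{9}{8 \left(d - \frac{1}{12}\right)} = \frac{9}{8 \left(- \frac{1}{12} + d\right)}$)
$\left(-21 + p{\left(8 \right)}\right) 29 = \left(-21 + \frac{27}{2 \left(-1 + 12 \cdot 8\right)}\right) 29 = \left(-21 + \frac{27}{2 \left(-1 + 96\right)}\right) 29 = \left(-21 + \frac{27}{2 \cdot 95}\right) 29 = \left(-21 + \frac{27}{2} \cdot \frac{1}{95}\right) 29 = \left(-21 + \frac{27}{190}\right) 29 = \left(- \frac{3963}{190}\right) 29 = - \frac{114927}{190}$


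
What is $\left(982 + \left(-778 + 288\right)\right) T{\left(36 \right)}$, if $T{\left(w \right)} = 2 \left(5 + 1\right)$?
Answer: $5904$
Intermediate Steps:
$T{\left(w \right)} = 12$ ($T{\left(w \right)} = 2 \cdot 6 = 12$)
$\left(982 + \left(-778 + 288\right)\right) T{\left(36 \right)} = \left(982 + \left(-778 + 288\right)\right) 12 = \left(982 - 490\right) 12 = 492 \cdot 12 = 5904$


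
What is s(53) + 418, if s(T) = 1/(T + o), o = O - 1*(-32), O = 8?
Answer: 38875/93 ≈ 418.01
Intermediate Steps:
o = 40 (o = 8 - 1*(-32) = 8 + 32 = 40)
s(T) = 1/(40 + T) (s(T) = 1/(T + 40) = 1/(40 + T))
s(53) + 418 = 1/(40 + 53) + 418 = 1/93 + 418 = 38875/93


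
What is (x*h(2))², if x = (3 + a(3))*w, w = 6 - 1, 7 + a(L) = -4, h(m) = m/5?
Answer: 256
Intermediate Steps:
h(m) = m/5 (h(m) = m*(⅕) = m/5)
a(L) = -11 (a(L) = -7 - 4 = -11)
w = 5
x = -40 (x = (3 - 11)*5 = -8*5 = -40)
(x*h(2))² = (-8*2)² = (-40*⅖)² = (-16)² = 256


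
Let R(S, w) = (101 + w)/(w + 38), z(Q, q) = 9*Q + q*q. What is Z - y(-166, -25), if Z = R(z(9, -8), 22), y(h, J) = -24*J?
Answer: -11959/20 ≈ -597.95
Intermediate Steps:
z(Q, q) = q² + 9*Q (z(Q, q) = 9*Q + q² = q² + 9*Q)
R(S, w) = (101 + w)/(38 + w)
Z = 41/20 (Z = (101 + 22)/(38 + 22) = 123/60 = (1/60)*123 = 41/20 ≈ 2.0500)
Z - y(-166, -25) = 41/20 - (-24)*(-25) = 41/20 - 1*600 = 41/20 - 600 = -11959/20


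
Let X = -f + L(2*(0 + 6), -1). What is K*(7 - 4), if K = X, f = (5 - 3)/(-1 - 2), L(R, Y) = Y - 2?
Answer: -7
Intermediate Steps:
L(R, Y) = -2 + Y
f = -⅔ (f = 2/(-3) = 2*(-⅓) = -⅔ ≈ -0.66667)
X = -7/3 (X = -1*(-⅔) + (-2 - 1) = ⅔ - 3 = -7/3 ≈ -2.3333)
K = -7/3 ≈ -2.3333
K*(7 - 4) = -7*(7 - 4)/3 = -7/3*3 = -7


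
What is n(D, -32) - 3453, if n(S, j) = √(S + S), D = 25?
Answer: -3453 + 5*√2 ≈ -3445.9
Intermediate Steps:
n(S, j) = √2*√S (n(S, j) = √(2*S) = √2*√S)
n(D, -32) - 3453 = √2*√25 - 3453 = √2*5 - 3453 = 5*√2 - 3453 = -3453 + 5*√2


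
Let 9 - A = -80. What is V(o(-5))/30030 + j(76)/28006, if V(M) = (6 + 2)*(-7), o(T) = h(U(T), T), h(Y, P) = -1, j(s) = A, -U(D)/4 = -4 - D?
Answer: 7171/5461170 ≈ 0.0013131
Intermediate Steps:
A = 89 (A = 9 - 1*(-80) = 9 + 80 = 89)
U(D) = 16 + 4*D (U(D) = -4*(-4 - D) = 16 + 4*D)
j(s) = 89
o(T) = -1
V(M) = -56 (V(M) = 8*(-7) = -56)
V(o(-5))/30030 + j(76)/28006 = -56/30030 + 89/28006 = -56*1/30030 + 89*(1/28006) = -4/2145 + 89/28006 = 7171/5461170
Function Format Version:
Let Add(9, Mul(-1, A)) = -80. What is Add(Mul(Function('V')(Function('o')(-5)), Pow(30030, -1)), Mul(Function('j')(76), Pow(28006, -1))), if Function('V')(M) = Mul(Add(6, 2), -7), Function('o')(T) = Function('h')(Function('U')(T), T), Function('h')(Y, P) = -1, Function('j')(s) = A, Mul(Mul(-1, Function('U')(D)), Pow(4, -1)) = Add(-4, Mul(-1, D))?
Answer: Rational(7171, 5461170) ≈ 0.0013131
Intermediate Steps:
A = 89 (A = Add(9, Mul(-1, -80)) = Add(9, 80) = 89)
Function('U')(D) = Add(16, Mul(4, D)) (Function('U')(D) = Mul(-4, Add(-4, Mul(-1, D))) = Add(16, Mul(4, D)))
Function('j')(s) = 89
Function('o')(T) = -1
Function('V')(M) = -56 (Function('V')(M) = Mul(8, -7) = -56)
Add(Mul(Function('V')(Function('o')(-5)), Pow(30030, -1)), Mul(Function('j')(76), Pow(28006, -1))) = Add(Mul(-56, Pow(30030, -1)), Mul(89, Pow(28006, -1))) = Add(Mul(-56, Rational(1, 30030)), Mul(89, Rational(1, 28006))) = Add(Rational(-4, 2145), Rational(89, 28006)) = Rational(7171, 5461170)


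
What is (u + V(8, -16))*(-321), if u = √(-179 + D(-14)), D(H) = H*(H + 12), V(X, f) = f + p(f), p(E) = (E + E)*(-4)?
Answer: -35952 - 321*I*√151 ≈ -35952.0 - 3944.5*I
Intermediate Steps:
p(E) = -8*E (p(E) = (2*E)*(-4) = -8*E)
V(X, f) = -7*f (V(X, f) = f - 8*f = -7*f)
D(H) = H*(12 + H)
u = I*√151 (u = √(-179 - 14*(12 - 14)) = √(-179 - 14*(-2)) = √(-179 + 28) = √(-151) = I*√151 ≈ 12.288*I)
(u + V(8, -16))*(-321) = (I*√151 - 7*(-16))*(-321) = (I*√151 + 112)*(-321) = (112 + I*√151)*(-321) = -35952 - 321*I*√151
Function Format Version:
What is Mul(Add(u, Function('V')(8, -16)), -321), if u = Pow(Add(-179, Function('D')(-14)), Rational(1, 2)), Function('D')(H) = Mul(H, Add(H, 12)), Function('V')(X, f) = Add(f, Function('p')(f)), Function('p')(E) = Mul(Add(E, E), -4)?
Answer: Add(-35952, Mul(-321, I, Pow(151, Rational(1, 2)))) ≈ Add(-35952., Mul(-3944.5, I))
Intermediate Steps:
Function('p')(E) = Mul(-8, E) (Function('p')(E) = Mul(Mul(2, E), -4) = Mul(-8, E))
Function('V')(X, f) = Mul(-7, f) (Function('V')(X, f) = Add(f, Mul(-8, f)) = Mul(-7, f))
Function('D')(H) = Mul(H, Add(12, H))
u = Mul(I, Pow(151, Rational(1, 2))) (u = Pow(Add(-179, Mul(-14, Add(12, -14))), Rational(1, 2)) = Pow(Add(-179, Mul(-14, -2)), Rational(1, 2)) = Pow(Add(-179, 28), Rational(1, 2)) = Pow(-151, Rational(1, 2)) = Mul(I, Pow(151, Rational(1, 2))) ≈ Mul(12.288, I))
Mul(Add(u, Function('V')(8, -16)), -321) = Mul(Add(Mul(I, Pow(151, Rational(1, 2))), Mul(-7, -16)), -321) = Mul(Add(Mul(I, Pow(151, Rational(1, 2))), 112), -321) = Mul(Add(112, Mul(I, Pow(151, Rational(1, 2)))), -321) = Add(-35952, Mul(-321, I, Pow(151, Rational(1, 2))))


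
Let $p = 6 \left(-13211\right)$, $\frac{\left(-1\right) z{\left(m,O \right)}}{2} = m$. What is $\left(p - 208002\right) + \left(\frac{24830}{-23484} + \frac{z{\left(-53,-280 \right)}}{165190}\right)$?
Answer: $- \frac{278602289995919}{969830490} \approx -2.8727 \cdot 10^{5}$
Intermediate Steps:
$z{\left(m,O \right)} = - 2 m$
$p = -79266$
$\left(p - 208002\right) + \left(\frac{24830}{-23484} + \frac{z{\left(-53,-280 \right)}}{165190}\right) = \left(-79266 - 208002\right) + \left(\frac{24830}{-23484} + \frac{\left(-2\right) \left(-53\right)}{165190}\right) = -287268 + \left(24830 \left(- \frac{1}{23484}\right) + 106 \cdot \frac{1}{165190}\right) = -287268 + \left(- \frac{12415}{11742} + \frac{53}{82595}\right) = -287268 - \frac{1024794599}{969830490} = - \frac{278602289995919}{969830490}$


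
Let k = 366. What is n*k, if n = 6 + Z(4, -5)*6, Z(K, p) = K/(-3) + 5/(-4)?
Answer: -3477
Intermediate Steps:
Z(K, p) = -5/4 - K/3 (Z(K, p) = K*(-1/3) + 5*(-1/4) = -K/3 - 5/4 = -5/4 - K/3)
n = -19/2 (n = 6 + (-5/4 - 1/3*4)*6 = 6 + (-5/4 - 4/3)*6 = 6 - 31/12*6 = 6 - 31/2 = -19/2 ≈ -9.5000)
n*k = -19/2*366 = -3477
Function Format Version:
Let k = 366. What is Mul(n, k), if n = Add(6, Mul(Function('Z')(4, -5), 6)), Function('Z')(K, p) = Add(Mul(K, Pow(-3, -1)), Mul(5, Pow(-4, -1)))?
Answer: -3477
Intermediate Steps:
Function('Z')(K, p) = Add(Rational(-5, 4), Mul(Rational(-1, 3), K)) (Function('Z')(K, p) = Add(Mul(K, Rational(-1, 3)), Mul(5, Rational(-1, 4))) = Add(Mul(Rational(-1, 3), K), Rational(-5, 4)) = Add(Rational(-5, 4), Mul(Rational(-1, 3), K)))
n = Rational(-19, 2) (n = Add(6, Mul(Add(Rational(-5, 4), Mul(Rational(-1, 3), 4)), 6)) = Add(6, Mul(Add(Rational(-5, 4), Rational(-4, 3)), 6)) = Add(6, Mul(Rational(-31, 12), 6)) = Add(6, Rational(-31, 2)) = Rational(-19, 2) ≈ -9.5000)
Mul(n, k) = Mul(Rational(-19, 2), 366) = -3477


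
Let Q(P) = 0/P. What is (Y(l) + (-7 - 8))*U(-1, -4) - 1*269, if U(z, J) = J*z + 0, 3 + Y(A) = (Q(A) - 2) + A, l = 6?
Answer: -325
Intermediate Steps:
Q(P) = 0
Y(A) = -5 + A (Y(A) = -3 + ((0 - 2) + A) = -3 + (-2 + A) = -5 + A)
U(z, J) = J*z
(Y(l) + (-7 - 8))*U(-1, -4) - 1*269 = ((-5 + 6) + (-7 - 8))*(-4*(-1)) - 1*269 = (1 - 15)*4 - 269 = -14*4 - 269 = -56 - 269 = -325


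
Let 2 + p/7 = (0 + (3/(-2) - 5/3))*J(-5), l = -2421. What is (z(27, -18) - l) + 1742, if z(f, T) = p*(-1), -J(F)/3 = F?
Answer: 9019/2 ≈ 4509.5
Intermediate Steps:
J(F) = -3*F
p = -693/2 (p = -14 + 7*((0 + (3/(-2) - 5/3))*(-3*(-5))) = -14 + 7*((0 + (3*(-½) - 5*⅓))*15) = -14 + 7*((0 + (-3/2 - 5/3))*15) = -14 + 7*((0 - 19/6)*15) = -14 + 7*(-19/6*15) = -14 + 7*(-95/2) = -14 - 665/2 = -693/2 ≈ -346.50)
z(f, T) = 693/2 (z(f, T) = -693/2*(-1) = 693/2)
(z(27, -18) - l) + 1742 = (693/2 - 1*(-2421)) + 1742 = (693/2 + 2421) + 1742 = 5535/2 + 1742 = 9019/2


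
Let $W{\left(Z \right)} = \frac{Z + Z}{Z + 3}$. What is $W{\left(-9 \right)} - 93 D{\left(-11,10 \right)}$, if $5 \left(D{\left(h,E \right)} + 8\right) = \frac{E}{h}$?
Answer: $\frac{8403}{11} \approx 763.91$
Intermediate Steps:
$D{\left(h,E \right)} = -8 + \frac{E}{5 h}$ ($D{\left(h,E \right)} = -8 + \frac{E \frac{1}{h}}{5} = -8 + \frac{E}{5 h}$)
$W{\left(Z \right)} = \frac{2 Z}{3 + Z}$
$W{\left(-9 \right)} - 93 D{\left(-11,10 \right)} = 2 \left(-9\right) \frac{1}{3 - 9} - 93 \left(-8 + \frac{1}{5} \cdot 10 \frac{1}{-11}\right) = 2 \left(-9\right) \frac{1}{-6} - 93 \left(-8 + \frac{1}{5} \cdot 10 \left(- \frac{1}{11}\right)\right) = 2 \left(-9\right) \left(- \frac{1}{6}\right) - 93 \left(-8 - \frac{2}{11}\right) = 3 - - \frac{8370}{11} = 3 + \frac{8370}{11} = \frac{8403}{11}$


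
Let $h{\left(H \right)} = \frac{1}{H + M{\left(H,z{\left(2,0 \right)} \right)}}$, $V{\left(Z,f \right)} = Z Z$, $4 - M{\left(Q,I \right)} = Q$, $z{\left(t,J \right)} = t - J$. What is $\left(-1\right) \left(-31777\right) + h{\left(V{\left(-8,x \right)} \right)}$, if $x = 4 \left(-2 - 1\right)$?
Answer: $\frac{127109}{4} \approx 31777.0$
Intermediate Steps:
$x = -12$ ($x = 4 \left(-3\right) = -12$)
$M{\left(Q,I \right)} = 4 - Q$
$V{\left(Z,f \right)} = Z^{2}$
$h{\left(H \right)} = \frac{1}{4}$ ($h{\left(H \right)} = \frac{1}{H - \left(-4 + H\right)} = \frac{1}{4}$)
$\left(-1\right) \left(-31777\right) + h{\left(V{\left(-8,x \right)} \right)} = \left(-1\right) \left(-31777\right) + \frac{1}{4} = 31777 + \frac{1}{4} = \frac{127109}{4}$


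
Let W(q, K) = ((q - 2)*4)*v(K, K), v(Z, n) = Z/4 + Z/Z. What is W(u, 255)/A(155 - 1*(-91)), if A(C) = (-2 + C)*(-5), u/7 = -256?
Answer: 232323/610 ≈ 380.86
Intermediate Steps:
v(Z, n) = 1 + Z/4 (v(Z, n) = Z*(¼) + 1 = Z/4 + 1 = 1 + Z/4)
u = -1792 (u = 7*(-256) = -1792)
W(q, K) = (1 + K/4)*(-8 + 4*q) (W(q, K) = ((q - 2)*4)*(1 + K/4) = ((-2 + q)*4)*(1 + K/4) = (-8 + 4*q)*(1 + K/4) = (1 + K/4)*(-8 + 4*q))
A(C) = 10 - 5*C
W(u, 255)/A(155 - 1*(-91)) = ((-2 - 1792)*(4 + 255))/(10 - 5*(155 - 1*(-91))) = (-1794*259)/(10 - 5*(155 + 91)) = -464646/(10 - 5*246) = -464646/(10 - 1230) = -464646/(-1220) = -464646*(-1/1220) = 232323/610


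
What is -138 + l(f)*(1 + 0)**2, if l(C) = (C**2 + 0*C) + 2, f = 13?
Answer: 33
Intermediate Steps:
l(C) = 2 + C**2 (l(C) = (C**2 + 0) + 2 = C**2 + 2 = 2 + C**2)
-138 + l(f)*(1 + 0)**2 = -138 + (2 + 13**2)*(1 + 0)**2 = -138 + (2 + 169)*1**2 = -138 + 171*1 = -138 + 171 = 33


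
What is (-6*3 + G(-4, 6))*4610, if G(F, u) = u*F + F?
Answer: -212060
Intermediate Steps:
G(F, u) = F + F*u (G(F, u) = F*u + F = F + F*u)
(-6*3 + G(-4, 6))*4610 = (-6*3 - 4*(1 + 6))*4610 = (-18 - 4*7)*4610 = (-18 - 28)*4610 = -46*4610 = -212060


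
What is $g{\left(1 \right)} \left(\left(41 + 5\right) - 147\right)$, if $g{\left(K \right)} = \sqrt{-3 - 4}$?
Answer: $- 101 i \sqrt{7} \approx - 267.22 i$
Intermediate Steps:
$g{\left(K \right)} = i \sqrt{7}$ ($g{\left(K \right)} = \sqrt{-7} = i \sqrt{7}$)
$g{\left(1 \right)} \left(\left(41 + 5\right) - 147\right) = i \sqrt{7} \left(\left(41 + 5\right) - 147\right) = i \sqrt{7} \left(46 - 147\right) = i \sqrt{7} \left(-101\right) = - 101 i \sqrt{7}$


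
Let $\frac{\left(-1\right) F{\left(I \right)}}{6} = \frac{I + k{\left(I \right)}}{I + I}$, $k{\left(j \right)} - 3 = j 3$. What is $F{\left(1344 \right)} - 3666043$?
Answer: $- \frac{1642392643}{448} \approx -3.6661 \cdot 10^{6}$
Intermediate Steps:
$k{\left(j \right)} = 3 + 3 j$ ($k{\left(j \right)} = 3 + j 3 = 3 + 3 j$)
$F{\left(I \right)} = - \frac{3 \left(3 + 4 I\right)}{I}$ ($F{\left(I \right)} = - 6 \frac{I + \left(3 + 3 I\right)}{I + I} = - 6 \frac{3 + 4 I}{2 I} = - \frac{3 \left(3 + 4 I\right)}{I}$)
$F{\left(1344 \right)} - 3666043 = \left(-12 - \frac{9}{1344}\right) - 3666043 = \left(-12 - \frac{3}{448}\right) - 3666043 = - \frac{5379}{448} - 3666043 = - \frac{1642392643}{448}$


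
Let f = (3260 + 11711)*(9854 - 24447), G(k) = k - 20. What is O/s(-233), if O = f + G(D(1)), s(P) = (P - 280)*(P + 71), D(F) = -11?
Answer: -109235917/41553 ≈ -2628.8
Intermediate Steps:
s(P) = (-280 + P)*(71 + P)
G(k) = -20 + k
f = -218471803 (f = 14971*(-14593) = -218471803)
O = -218471834 (O = -218471803 + (-20 - 11) = -218471803 - 31 = -218471834)
O/s(-233) = -218471834/(-19880 + (-233)**2 - 209*(-233)) = -218471834/(-19880 + 54289 + 48697) = -218471834/83106 = -218471834*1/83106 = -109235917/41553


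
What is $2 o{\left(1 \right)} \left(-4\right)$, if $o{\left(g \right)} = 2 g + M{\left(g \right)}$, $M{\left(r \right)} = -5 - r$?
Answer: $32$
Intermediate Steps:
$o{\left(g \right)} = -5 + g$ ($o{\left(g \right)} = 2 g - \left(5 + g\right) = -5 + g$)
$2 o{\left(1 \right)} \left(-4\right) = 2 \left(-5 + 1\right) \left(-4\right) = 2 \left(-4\right) \left(-4\right) = \left(-8\right) \left(-4\right) = 32$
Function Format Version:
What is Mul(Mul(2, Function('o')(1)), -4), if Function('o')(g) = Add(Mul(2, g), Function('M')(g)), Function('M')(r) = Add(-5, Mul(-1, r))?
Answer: 32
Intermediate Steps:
Function('o')(g) = Add(-5, g) (Function('o')(g) = Add(Mul(2, g), Add(-5, Mul(-1, g))) = Add(-5, g))
Mul(Mul(2, Function('o')(1)), -4) = Mul(Mul(2, Add(-5, 1)), -4) = Mul(Mul(2, -4), -4) = Mul(-8, -4) = 32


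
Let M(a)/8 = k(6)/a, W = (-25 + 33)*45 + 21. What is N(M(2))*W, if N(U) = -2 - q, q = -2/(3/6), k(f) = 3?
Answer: 762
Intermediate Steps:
W = 381 (W = 8*45 + 21 = 360 + 21 = 381)
q = -4 (q = -2/(3*(⅙)) = -2/½ = -2*2 = -4)
M(a) = 24/a (M(a) = 8*(3/a) = 24/a)
N(U) = 2 (N(U) = -2 - 1*(-4) = -2 + 4 = 2)
N(M(2))*W = 2*381 = 762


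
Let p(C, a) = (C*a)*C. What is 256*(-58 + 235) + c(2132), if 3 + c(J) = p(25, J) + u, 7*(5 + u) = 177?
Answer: 9644805/7 ≈ 1.3778e+6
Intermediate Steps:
u = 142/7 (u = -5 + (⅐)*177 = -5 + 177/7 = 142/7 ≈ 20.286)
p(C, a) = a*C²
c(J) = 121/7 + 625*J (c(J) = -3 + (J*25² + 142/7) = -3 + (J*625 + 142/7) = -3 + (625*J + 142/7) = -3 + (142/7 + 625*J) = 121/7 + 625*J)
256*(-58 + 235) + c(2132) = 256*(-58 + 235) + (121/7 + 625*2132) = 256*177 + (121/7 + 1332500) = 45312 + 9327621/7 = 9644805/7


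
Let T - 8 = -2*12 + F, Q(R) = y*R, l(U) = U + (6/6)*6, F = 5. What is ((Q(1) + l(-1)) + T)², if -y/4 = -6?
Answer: 324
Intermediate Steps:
y = 24 (y = -4*(-6) = 24)
l(U) = 6 + U (l(U) = U + (6*(⅙))*6 = U + 1*6 = U + 6 = 6 + U)
Q(R) = 24*R
T = -11 (T = 8 + (-2*12 + 5) = 8 + (-24 + 5) = 8 - 19 = -11)
((Q(1) + l(-1)) + T)² = ((24*1 + (6 - 1)) - 11)² = ((24 + 5) - 11)² = (29 - 11)² = 18² = 324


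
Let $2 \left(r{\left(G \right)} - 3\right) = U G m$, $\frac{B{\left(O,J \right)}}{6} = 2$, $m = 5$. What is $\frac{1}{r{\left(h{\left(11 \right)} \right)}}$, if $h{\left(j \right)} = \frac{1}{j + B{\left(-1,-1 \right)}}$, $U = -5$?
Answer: $\frac{46}{113} \approx 0.40708$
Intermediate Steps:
$B{\left(O,J \right)} = 12$ ($B{\left(O,J \right)} = 6 \cdot 2 = 12$)
$h{\left(j \right)} = \frac{1}{12 + j}$ ($h{\left(j \right)} = \frac{1}{j + 12} = \frac{1}{12 + j}$)
$r{\left(G \right)} = 3 - \frac{25 G}{2}$ ($r{\left(G \right)} = 3 + \frac{- 5 G 5}{2} = 3 + \frac{\left(-25\right) G}{2} = 3 - \frac{25 G}{2}$)
$\frac{1}{r{\left(h{\left(11 \right)} \right)}} = \frac{1}{3 - \frac{25}{2 \left(12 + 11\right)}} = \frac{1}{3 - \frac{25}{2 \cdot 23}} = \frac{1}{3 - \frac{25}{46}} = \frac{1}{\frac{113}{46}} = \frac{46}{113}$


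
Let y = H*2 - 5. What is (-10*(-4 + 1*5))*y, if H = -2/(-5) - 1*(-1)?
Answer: 22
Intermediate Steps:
H = 7/5 (H = -2*(-⅕) + 1 = ⅖ + 1 = 7/5 ≈ 1.4000)
y = -11/5 (y = (7/5)*2 - 5 = 14/5 - 5 = -11/5 ≈ -2.2000)
(-10*(-4 + 1*5))*y = -10*(-4 + 1*5)*(-11/5) = -10*(-4 + 5)*(-11/5) = -10*1*(-11/5) = -10*(-11/5) = 22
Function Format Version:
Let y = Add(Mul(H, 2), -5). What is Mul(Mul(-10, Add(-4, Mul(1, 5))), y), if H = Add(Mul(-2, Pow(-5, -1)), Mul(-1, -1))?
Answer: 22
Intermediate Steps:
H = Rational(7, 5) (H = Add(Mul(-2, Rational(-1, 5)), 1) = Add(Rational(2, 5), 1) = Rational(7, 5) ≈ 1.4000)
y = Rational(-11, 5) (y = Add(Mul(Rational(7, 5), 2), -5) = Add(Rational(14, 5), -5) = Rational(-11, 5) ≈ -2.2000)
Mul(Mul(-10, Add(-4, Mul(1, 5))), y) = Mul(Mul(-10, Add(-4, Mul(1, 5))), Rational(-11, 5)) = Mul(Mul(-10, Add(-4, 5)), Rational(-11, 5)) = Mul(Mul(-10, 1), Rational(-11, 5)) = Mul(-10, Rational(-11, 5)) = 22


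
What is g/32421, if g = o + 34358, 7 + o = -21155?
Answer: 13196/32421 ≈ 0.40702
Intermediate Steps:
o = -21162 (o = -7 - 21155 = -21162)
g = 13196 (g = -21162 + 34358 = 13196)
g/32421 = 13196/32421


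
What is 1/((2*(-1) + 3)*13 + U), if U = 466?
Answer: 1/479 ≈ 0.0020877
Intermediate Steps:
1/((2*(-1) + 3)*13 + U) = 1/((2*(-1) + 3)*13 + 466) = 1/((-2 + 3)*13 + 466) = 1/(1*13 + 466) = 1/(13 + 466) = 1/479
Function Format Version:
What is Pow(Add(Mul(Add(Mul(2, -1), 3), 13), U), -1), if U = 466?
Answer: Rational(1, 479) ≈ 0.0020877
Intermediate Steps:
Pow(Add(Mul(Add(Mul(2, -1), 3), 13), U), -1) = Pow(Add(Mul(Add(Mul(2, -1), 3), 13), 466), -1) = Pow(Add(Mul(Add(-2, 3), 13), 466), -1) = Pow(Add(Mul(1, 13), 466), -1) = Pow(Add(13, 466), -1) = Pow(479, -1) = Rational(1, 479)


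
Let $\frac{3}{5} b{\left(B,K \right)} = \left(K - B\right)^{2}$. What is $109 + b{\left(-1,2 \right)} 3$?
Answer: $154$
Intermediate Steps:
$b{\left(B,K \right)} = \frac{5 \left(K - B\right)^{2}}{3}$
$109 + b{\left(-1,2 \right)} 3 = 109 + \frac{5 \left(-1 - 2\right)^{2}}{3} \cdot 3 = 109 + \frac{5 \left(-3\right)^{2}}{3} \cdot 3 = 109 + \frac{5}{3} \cdot 9 \cdot 3 = 109 + 15 \cdot 3 = 109 + 45 = 154$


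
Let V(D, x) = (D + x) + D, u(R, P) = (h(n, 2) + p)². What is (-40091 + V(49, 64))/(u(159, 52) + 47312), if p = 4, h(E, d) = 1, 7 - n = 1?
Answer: -39929/47337 ≈ -0.84350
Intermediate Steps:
n = 6 (n = 7 - 1*1 = 7 - 1 = 6)
u(R, P) = 25 (u(R, P) = (1 + 4)² = 5² = 25)
V(D, x) = x + 2*D
(-40091 + V(49, 64))/(u(159, 52) + 47312) = (-40091 + (64 + 2*49))/(25 + 47312) = (-40091 + (64 + 98))/47337 = (-40091 + 162)*(1/47337) = -39929*1/47337 = -39929/47337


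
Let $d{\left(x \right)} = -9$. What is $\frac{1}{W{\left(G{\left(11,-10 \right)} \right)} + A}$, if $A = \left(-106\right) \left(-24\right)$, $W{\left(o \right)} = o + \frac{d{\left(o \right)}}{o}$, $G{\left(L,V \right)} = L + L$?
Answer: $\frac{22}{56443} \approx 0.00038977$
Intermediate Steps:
$G{\left(L,V \right)} = 2 L$
$W{\left(o \right)} = o - \frac{9}{o}$
$A = 2544$
$\frac{1}{W{\left(G{\left(11,-10 \right)} \right)} + A} = \frac{1}{\left(2 \cdot 11 - \frac{9}{2 \cdot 11}\right) + 2544} = \frac{1}{\left(22 - \frac{9}{22}\right) + 2544} = \frac{1}{\frac{475}{22} + 2544} = \frac{1}{\frac{56443}{22}} = \frac{22}{56443}$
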